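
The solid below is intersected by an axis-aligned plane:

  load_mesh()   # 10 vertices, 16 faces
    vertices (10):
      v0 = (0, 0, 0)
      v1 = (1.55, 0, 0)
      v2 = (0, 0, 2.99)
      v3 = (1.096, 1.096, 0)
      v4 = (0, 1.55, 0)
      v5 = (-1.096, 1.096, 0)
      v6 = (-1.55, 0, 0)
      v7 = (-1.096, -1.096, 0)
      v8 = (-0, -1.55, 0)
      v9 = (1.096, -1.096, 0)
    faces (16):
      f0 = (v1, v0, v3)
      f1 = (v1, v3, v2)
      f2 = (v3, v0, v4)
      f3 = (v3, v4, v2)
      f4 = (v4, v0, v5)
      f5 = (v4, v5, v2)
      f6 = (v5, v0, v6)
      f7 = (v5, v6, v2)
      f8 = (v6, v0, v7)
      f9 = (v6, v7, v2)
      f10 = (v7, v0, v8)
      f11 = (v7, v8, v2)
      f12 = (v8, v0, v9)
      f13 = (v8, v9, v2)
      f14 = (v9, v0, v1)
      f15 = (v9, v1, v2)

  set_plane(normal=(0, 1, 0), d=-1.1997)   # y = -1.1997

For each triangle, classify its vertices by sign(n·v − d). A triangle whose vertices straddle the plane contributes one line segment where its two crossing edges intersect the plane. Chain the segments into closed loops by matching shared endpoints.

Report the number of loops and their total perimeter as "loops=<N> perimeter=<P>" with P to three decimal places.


Straddling triangles (4 of 16):
  (v7,v0,v8) [++-] → (0, -1.1997, 0)–(-0.845658, -1.1997, 0)  len=0.8457
  (v7,v8,v2) [+-+] → (-0.845658, -1.1997, 0)–(0, -1.1997, 0.67574)  len=1.0825
  (v8,v0,v9) [-++] → (0, -1.1997, 0)–(0.845658, -1.1997, 0)  len=0.8457
  (v8,v9,v2) [-++] → (0.845658, -1.1997, 0)–(0, -1.1997, 0.67574)  len=1.0825

Chained into 1 loop(s):
  loop 1: 4 segments, perimeter = 3.8563
Total perimeter = 3.856

loops=1 perimeter=3.856


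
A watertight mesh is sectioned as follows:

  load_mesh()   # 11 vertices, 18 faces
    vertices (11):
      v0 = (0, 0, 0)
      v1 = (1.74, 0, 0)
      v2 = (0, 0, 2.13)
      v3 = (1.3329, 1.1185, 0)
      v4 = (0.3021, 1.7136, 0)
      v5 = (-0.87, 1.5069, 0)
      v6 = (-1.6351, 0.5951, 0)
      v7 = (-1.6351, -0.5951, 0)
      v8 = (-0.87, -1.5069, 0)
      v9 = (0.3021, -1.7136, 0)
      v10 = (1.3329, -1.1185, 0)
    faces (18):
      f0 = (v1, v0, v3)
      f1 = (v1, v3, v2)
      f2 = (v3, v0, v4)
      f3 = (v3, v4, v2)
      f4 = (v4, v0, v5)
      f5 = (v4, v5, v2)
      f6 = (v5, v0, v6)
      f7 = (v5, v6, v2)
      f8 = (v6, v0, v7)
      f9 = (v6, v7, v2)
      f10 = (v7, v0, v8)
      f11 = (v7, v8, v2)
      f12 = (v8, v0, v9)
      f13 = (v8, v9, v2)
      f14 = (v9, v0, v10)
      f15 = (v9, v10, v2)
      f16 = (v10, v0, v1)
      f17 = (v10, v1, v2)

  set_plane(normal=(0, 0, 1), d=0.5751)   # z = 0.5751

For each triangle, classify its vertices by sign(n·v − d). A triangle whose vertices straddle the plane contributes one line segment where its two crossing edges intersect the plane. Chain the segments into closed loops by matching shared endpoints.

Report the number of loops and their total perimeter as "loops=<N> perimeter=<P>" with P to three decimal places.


Straddling triangles (9 of 18):
  (v1,v3,v2) [--+] → (0.973017, 0.816505, 0.5751)–(1.2702, 0, 0.5751)  len=0.8689
  (v3,v4,v2) [--+] → (0.220533, 1.25093, 0.5751)–(0.973017, 0.816505, 0.5751)  len=0.8689
  (v4,v5,v2) [--+] → (-0.6351, 1.10004, 0.5751)–(0.220533, 1.25093, 0.5751)  len=0.8688
  (v5,v6,v2) [--+] → (-1.19362, 0.434423, 0.5751)–(-0.6351, 1.10004, 0.5751)  len=0.8689
  (v6,v7,v2) [--+] → (-1.19362, -0.434423, 0.5751)–(-1.19362, 0.434423, 0.5751)  len=0.8688
  (v7,v8,v2) [--+] → (-0.6351, -1.10004, 0.5751)–(-1.19362, -0.434423, 0.5751)  len=0.8689
  (v8,v9,v2) [--+] → (0.220533, -1.25093, 0.5751)–(-0.6351, -1.10004, 0.5751)  len=0.8688
  (v9,v10,v2) [--+] → (0.973017, -0.816505, 0.5751)–(0.220533, -1.25093, 0.5751)  len=0.8689
  (v10,v1,v2) [--+] → (1.2702, 0, 0.5751)–(0.973017, -0.816505, 0.5751)  len=0.8689

Chained into 1 loop(s):
  loop 1: 9 segments, perimeter = 7.8199
Total perimeter = 7.820

loops=1 perimeter=7.820


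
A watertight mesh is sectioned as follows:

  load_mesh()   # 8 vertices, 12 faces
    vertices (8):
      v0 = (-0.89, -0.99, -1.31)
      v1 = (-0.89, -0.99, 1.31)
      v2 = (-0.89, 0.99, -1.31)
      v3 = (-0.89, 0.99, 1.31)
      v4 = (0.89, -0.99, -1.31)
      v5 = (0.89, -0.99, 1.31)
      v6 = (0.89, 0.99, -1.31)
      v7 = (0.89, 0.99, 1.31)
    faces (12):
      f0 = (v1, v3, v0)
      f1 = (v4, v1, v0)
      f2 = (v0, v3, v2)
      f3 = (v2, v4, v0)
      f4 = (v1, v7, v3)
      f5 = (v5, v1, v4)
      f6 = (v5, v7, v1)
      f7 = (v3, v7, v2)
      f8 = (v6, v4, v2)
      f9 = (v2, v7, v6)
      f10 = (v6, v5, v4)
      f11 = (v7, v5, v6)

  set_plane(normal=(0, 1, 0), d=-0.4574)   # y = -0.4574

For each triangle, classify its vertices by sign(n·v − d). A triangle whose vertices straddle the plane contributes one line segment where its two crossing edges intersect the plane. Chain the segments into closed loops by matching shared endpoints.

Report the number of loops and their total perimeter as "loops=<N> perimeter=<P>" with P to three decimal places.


Straddling triangles (8 of 12):
  (v1,v3,v0) [-+-] → (-0.89, -0.4574, 1.31)–(-0.89, -0.4574, -0.605246)  len=1.9152
  (v0,v3,v2) [-++] → (-0.89, -0.4574, -0.605246)–(-0.89, -0.4574, -1.31)  len=0.7048
  (v2,v4,v0) [+--] → (0.411198, -0.4574, -1.31)–(-0.89, -0.4574, -1.31)  len=1.3012
  (v1,v7,v3) [-++] → (-0.411198, -0.4574, 1.31)–(-0.89, -0.4574, 1.31)  len=0.4788
  (v5,v7,v1) [-+-] → (0.89, -0.4574, 1.31)–(-0.411198, -0.4574, 1.31)  len=1.3012
  (v6,v4,v2) [+-+] → (0.89, -0.4574, -1.31)–(0.411198, -0.4574, -1.31)  len=0.4788
  (v6,v5,v4) [+--] → (0.89, -0.4574, 0.605246)–(0.89, -0.4574, -1.31)  len=1.9152
  (v7,v5,v6) [+-+] → (0.89, -0.4574, 1.31)–(0.89, -0.4574, 0.605246)  len=0.7048

Chained into 1 loop(s):
  loop 1: 8 segments, perimeter = 8.8000
Total perimeter = 8.800

loops=1 perimeter=8.800


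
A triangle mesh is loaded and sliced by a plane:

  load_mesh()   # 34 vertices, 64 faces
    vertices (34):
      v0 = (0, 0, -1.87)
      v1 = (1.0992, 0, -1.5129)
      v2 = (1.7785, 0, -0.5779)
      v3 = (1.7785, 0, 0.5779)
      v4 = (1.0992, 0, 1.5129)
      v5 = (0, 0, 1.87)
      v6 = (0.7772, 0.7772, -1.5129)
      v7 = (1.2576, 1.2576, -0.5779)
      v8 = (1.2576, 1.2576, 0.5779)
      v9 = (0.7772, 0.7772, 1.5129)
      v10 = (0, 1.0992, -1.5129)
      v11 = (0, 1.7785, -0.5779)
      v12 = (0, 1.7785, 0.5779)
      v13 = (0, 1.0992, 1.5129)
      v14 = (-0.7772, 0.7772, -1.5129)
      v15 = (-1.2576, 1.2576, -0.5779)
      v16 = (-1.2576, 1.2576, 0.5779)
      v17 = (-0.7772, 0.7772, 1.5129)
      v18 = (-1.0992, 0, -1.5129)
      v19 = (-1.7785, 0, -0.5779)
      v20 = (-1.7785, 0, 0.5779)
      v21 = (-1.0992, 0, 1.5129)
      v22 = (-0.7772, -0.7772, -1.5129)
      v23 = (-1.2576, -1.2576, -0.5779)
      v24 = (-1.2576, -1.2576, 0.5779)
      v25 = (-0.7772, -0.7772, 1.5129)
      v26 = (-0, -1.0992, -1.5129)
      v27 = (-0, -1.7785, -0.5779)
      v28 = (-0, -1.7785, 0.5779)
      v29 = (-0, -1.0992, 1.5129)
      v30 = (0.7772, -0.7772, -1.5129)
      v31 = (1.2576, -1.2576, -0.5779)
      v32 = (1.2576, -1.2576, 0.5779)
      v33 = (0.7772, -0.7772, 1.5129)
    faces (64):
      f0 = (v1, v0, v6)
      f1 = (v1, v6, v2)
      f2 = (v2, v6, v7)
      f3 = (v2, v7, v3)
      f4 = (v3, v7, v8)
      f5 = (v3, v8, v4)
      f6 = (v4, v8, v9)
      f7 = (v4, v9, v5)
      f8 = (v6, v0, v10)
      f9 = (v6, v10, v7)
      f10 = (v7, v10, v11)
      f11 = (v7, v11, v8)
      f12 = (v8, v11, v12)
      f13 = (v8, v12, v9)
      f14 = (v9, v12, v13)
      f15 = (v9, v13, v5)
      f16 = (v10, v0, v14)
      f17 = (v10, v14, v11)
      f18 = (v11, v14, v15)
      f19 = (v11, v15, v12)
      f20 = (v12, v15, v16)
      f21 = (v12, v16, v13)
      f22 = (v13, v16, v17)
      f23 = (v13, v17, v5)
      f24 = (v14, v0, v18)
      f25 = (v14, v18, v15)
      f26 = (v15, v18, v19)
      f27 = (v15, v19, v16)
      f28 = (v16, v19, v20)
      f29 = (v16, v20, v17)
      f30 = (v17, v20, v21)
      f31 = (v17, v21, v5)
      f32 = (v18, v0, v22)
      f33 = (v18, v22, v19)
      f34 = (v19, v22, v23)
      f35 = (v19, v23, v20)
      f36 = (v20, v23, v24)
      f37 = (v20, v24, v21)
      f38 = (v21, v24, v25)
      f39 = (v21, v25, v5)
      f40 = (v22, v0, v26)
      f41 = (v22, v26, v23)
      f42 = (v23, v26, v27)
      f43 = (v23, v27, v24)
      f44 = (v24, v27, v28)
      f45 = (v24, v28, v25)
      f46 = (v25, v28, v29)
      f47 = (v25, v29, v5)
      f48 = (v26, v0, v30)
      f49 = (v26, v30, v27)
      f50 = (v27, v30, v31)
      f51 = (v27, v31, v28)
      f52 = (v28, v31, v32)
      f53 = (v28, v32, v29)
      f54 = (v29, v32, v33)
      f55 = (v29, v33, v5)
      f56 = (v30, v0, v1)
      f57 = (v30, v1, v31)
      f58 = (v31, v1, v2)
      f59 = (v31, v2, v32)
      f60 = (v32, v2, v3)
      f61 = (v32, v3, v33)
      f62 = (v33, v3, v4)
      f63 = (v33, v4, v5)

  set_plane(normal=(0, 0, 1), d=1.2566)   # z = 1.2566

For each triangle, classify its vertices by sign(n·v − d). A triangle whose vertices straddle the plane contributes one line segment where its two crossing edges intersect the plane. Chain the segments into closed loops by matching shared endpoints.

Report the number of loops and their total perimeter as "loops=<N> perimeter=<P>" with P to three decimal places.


loops=1 perimeter=7.870

Straddling triangles (16 of 64):
  (v3,v8,v4) [--+] → (1.14262, 0.34473, 1.2566)–(1.28541, 0, 1.2566)  len=0.3731
  (v4,v8,v9) [+-+] → (1.14262, 0.34473, 1.2566)–(0.908886, 0.908886, 1.2566)  len=0.6107
  (v8,v12,v9) [--+] → (0.564156, 1.05167, 1.2566)–(0.908886, 0.908886, 1.2566)  len=0.3731
  (v9,v12,v13) [+-+] → (0.564156, 1.05167, 1.2566)–(0, 1.28541, 1.2566)  len=0.6107
  (v12,v16,v13) [--+] → (-0.34473, 1.14262, 1.2566)–(0, 1.28541, 1.2566)  len=0.3731
  (v13,v16,v17) [+-+] → (-0.34473, 1.14262, 1.2566)–(-0.908886, 0.908886, 1.2566)  len=0.6107
  (v16,v20,v17) [--+] → (-1.05167, 0.564156, 1.2566)–(-0.908886, 0.908886, 1.2566)  len=0.3731
  (v17,v20,v21) [+-+] → (-1.05167, 0.564156, 1.2566)–(-1.28541, 0, 1.2566)  len=0.6107
  (v20,v24,v21) [--+] → (-1.14262, -0.34473, 1.2566)–(-1.28541, 0, 1.2566)  len=0.3731
  (v21,v24,v25) [+-+] → (-1.14262, -0.34473, 1.2566)–(-0.908886, -0.908886, 1.2566)  len=0.6107
  (v24,v28,v25) [--+] → (-0.564156, -1.05167, 1.2566)–(-0.908886, -0.908886, 1.2566)  len=0.3731
  (v25,v28,v29) [+-+] → (-0.564156, -1.05167, 1.2566)–(0, -1.28541, 1.2566)  len=0.6107
  (v28,v32,v29) [--+] → (0.34473, -1.14262, 1.2566)–(0, -1.28541, 1.2566)  len=0.3731
  (v29,v32,v33) [+-+] → (0.34473, -1.14262, 1.2566)–(0.908886, -0.908886, 1.2566)  len=0.6107
  (v32,v3,v33) [--+] → (1.05167, -0.564156, 1.2566)–(0.908886, -0.908886, 1.2566)  len=0.3731
  (v33,v3,v4) [+-+] → (1.05167, -0.564156, 1.2566)–(1.28541, 0, 1.2566)  len=0.6107

Chained into 1 loop(s):
  loop 1: 16 segments, perimeter = 7.8703
Total perimeter = 7.870


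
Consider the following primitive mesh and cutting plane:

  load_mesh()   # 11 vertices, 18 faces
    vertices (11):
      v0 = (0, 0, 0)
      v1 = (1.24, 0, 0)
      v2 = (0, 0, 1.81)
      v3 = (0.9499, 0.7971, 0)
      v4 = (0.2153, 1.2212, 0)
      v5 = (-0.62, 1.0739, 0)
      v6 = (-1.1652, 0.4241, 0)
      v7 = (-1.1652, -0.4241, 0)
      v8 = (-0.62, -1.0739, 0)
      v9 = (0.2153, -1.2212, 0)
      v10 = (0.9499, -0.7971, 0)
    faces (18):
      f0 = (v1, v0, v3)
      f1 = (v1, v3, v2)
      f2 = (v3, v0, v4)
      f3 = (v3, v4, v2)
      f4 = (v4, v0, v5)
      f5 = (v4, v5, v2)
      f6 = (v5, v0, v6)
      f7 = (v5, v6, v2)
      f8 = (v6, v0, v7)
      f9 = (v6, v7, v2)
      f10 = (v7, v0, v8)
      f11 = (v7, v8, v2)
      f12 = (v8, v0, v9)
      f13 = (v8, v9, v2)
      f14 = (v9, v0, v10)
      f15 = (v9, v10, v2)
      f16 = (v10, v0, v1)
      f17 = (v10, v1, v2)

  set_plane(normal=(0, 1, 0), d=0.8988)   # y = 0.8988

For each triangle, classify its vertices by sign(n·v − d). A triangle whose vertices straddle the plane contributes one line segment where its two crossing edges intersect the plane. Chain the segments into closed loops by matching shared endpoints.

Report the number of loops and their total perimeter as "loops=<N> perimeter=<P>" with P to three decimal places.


loops=1 perimeter=3.407

Straddling triangles (6 of 18):
  (v3,v0,v4) [--+] → (0.15846, 0.8988, 0)–(0.773741, 0.8988, 0)  len=0.6153
  (v3,v4,v2) [-+-] → (0.773741, 0.8988, 0)–(0.15846, 0.8988, 0.477845)  len=0.7790
  (v4,v0,v5) [+-+] → (0.15846, 0.8988, 0)–(-0.518909, 0.8988, 0)  len=0.6774
  (v4,v5,v2) [++-] → (-0.518909, 0.8988, 0.295122)–(0.15846, 0.8988, 0.477845)  len=0.7016
  (v5,v0,v6) [+--] → (-0.518909, 0.8988, 0)–(-0.766914, 0.8988, 0)  len=0.2480
  (v5,v6,v2) [+--] → (-0.766914, 0.8988, 0)–(-0.518909, 0.8988, 0.295122)  len=0.3855

Chained into 1 loop(s):
  loop 1: 6 segments, perimeter = 3.4068
Total perimeter = 3.407


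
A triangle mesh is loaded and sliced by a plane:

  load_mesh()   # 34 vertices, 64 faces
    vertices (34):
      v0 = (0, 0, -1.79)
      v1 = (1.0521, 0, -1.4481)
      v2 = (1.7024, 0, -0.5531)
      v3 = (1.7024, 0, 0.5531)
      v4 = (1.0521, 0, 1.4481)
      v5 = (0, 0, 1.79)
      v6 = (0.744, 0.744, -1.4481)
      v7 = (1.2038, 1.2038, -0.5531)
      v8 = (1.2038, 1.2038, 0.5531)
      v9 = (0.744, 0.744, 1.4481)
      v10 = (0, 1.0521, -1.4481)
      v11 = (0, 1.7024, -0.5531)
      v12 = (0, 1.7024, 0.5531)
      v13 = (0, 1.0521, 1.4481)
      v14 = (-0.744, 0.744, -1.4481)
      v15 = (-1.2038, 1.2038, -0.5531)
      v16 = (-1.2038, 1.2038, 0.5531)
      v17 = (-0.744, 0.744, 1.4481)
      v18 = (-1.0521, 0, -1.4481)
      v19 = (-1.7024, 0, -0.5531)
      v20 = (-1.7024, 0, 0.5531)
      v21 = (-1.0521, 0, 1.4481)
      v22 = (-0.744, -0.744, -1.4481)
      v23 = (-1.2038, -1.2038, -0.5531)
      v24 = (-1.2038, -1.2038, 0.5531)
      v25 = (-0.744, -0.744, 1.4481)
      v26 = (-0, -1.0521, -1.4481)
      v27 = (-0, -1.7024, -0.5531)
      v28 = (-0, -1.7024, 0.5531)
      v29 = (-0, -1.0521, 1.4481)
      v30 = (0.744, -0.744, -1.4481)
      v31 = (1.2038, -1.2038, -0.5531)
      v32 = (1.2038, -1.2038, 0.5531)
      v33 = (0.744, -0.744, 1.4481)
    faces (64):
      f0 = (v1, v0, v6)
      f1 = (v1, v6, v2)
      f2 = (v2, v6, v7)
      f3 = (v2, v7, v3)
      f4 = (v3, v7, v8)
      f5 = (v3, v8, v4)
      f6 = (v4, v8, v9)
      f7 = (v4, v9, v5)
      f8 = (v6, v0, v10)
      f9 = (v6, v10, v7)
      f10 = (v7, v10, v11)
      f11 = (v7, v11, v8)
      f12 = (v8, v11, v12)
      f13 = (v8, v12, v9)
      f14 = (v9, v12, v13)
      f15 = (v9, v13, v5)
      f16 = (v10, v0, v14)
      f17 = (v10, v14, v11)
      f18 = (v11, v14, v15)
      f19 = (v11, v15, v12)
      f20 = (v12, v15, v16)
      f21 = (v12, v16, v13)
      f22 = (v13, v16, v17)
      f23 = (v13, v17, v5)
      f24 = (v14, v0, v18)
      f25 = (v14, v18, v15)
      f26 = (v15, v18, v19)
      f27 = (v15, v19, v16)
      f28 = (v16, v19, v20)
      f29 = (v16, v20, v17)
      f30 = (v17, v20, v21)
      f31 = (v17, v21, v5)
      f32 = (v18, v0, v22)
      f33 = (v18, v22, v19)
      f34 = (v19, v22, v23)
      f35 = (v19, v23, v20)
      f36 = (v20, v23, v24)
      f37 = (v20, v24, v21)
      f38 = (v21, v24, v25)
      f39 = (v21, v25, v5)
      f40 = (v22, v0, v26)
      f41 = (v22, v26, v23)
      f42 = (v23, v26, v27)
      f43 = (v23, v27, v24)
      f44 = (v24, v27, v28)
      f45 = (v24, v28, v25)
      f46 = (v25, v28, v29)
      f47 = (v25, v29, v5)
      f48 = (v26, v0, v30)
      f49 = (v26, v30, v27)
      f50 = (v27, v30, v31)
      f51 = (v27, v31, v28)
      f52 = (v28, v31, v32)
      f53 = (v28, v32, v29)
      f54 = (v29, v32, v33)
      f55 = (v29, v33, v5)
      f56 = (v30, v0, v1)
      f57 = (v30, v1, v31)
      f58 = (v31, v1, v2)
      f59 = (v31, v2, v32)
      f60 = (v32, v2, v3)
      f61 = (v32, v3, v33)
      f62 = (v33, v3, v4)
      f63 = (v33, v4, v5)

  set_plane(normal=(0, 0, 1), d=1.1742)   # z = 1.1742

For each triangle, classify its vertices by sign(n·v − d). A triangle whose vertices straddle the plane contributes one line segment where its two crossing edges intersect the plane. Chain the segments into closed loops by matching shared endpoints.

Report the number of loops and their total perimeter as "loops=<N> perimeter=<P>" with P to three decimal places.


loops=1 perimeter=7.661

Straddling triangles (16 of 64):
  (v3,v8,v4) [--+] → (1.09853, 0.368403, 1.1742)–(1.25111, 0, 1.1742)  len=0.3988
  (v4,v8,v9) [+-+] → (1.09853, 0.368403, 1.1742)–(0.884714, 0.884714, 1.1742)  len=0.5588
  (v8,v12,v9) [--+] → (0.516311, 1.0373, 1.1742)–(0.884714, 0.884714, 1.1742)  len=0.3988
  (v9,v12,v13) [+-+] → (0.516311, 1.0373, 1.1742)–(0, 1.25111, 1.1742)  len=0.5588
  (v12,v16,v13) [--+] → (-0.368403, 1.09853, 1.1742)–(0, 1.25111, 1.1742)  len=0.3988
  (v13,v16,v17) [+-+] → (-0.368403, 1.09853, 1.1742)–(-0.884714, 0.884714, 1.1742)  len=0.5588
  (v16,v20,v17) [--+] → (-1.0373, 0.516311, 1.1742)–(-0.884714, 0.884714, 1.1742)  len=0.3988
  (v17,v20,v21) [+-+] → (-1.0373, 0.516311, 1.1742)–(-1.25111, 0, 1.1742)  len=0.5588
  (v20,v24,v21) [--+] → (-1.09853, -0.368403, 1.1742)–(-1.25111, 0, 1.1742)  len=0.3988
  (v21,v24,v25) [+-+] → (-1.09853, -0.368403, 1.1742)–(-0.884714, -0.884714, 1.1742)  len=0.5588
  (v24,v28,v25) [--+] → (-0.516311, -1.0373, 1.1742)–(-0.884714, -0.884714, 1.1742)  len=0.3988
  (v25,v28,v29) [+-+] → (-0.516311, -1.0373, 1.1742)–(0, -1.25111, 1.1742)  len=0.5588
  (v28,v32,v29) [--+] → (0.368403, -1.09853, 1.1742)–(0, -1.25111, 1.1742)  len=0.3988
  (v29,v32,v33) [+-+] → (0.368403, -1.09853, 1.1742)–(0.884714, -0.884714, 1.1742)  len=0.5588
  (v32,v3,v33) [--+] → (1.0373, -0.516311, 1.1742)–(0.884714, -0.884714, 1.1742)  len=0.3988
  (v33,v3,v4) [+-+] → (1.0373, -0.516311, 1.1742)–(1.25111, 0, 1.1742)  len=0.5588

Chained into 1 loop(s):
  loop 1: 16 segments, perimeter = 7.6607
Total perimeter = 7.661


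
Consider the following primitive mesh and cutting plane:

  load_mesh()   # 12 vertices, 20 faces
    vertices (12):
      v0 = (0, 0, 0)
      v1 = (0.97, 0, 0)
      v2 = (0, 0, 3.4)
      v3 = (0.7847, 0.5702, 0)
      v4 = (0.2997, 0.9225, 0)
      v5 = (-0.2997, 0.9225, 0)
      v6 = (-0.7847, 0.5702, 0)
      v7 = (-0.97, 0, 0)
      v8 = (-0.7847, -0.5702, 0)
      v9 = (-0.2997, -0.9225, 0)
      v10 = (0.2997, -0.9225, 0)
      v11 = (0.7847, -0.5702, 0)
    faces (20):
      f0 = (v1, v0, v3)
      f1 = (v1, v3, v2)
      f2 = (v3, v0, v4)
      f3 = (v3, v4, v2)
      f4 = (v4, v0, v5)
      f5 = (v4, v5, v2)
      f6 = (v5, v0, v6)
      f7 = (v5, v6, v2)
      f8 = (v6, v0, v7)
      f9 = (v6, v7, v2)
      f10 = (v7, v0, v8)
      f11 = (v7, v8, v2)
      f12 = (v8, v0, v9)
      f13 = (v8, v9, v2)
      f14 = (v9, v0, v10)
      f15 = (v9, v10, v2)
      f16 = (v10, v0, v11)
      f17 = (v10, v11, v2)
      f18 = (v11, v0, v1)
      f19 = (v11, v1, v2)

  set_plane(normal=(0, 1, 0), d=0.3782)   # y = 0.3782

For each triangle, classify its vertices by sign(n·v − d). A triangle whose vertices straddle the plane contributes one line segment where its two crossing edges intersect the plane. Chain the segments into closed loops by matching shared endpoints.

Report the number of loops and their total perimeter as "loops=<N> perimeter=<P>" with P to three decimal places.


loops=1 perimeter=6.218

Straddling triangles (10 of 20):
  (v1,v0,v3) [--+] → (0.520473, 0.3782, 0)–(0.847095, 0.3782, 0)  len=0.3266
  (v1,v3,v2) [-+-] → (0.847095, 0.3782, 0)–(0.520473, 0.3782, 1.14486)  len=1.1905
  (v3,v0,v4) [+-+] → (0.520473, 0.3782, 0)–(0.122869, 0.3782, 0)  len=0.3976
  (v3,v4,v2) [++-] → (0.122869, 0.3782, 2.00609)–(0.520473, 0.3782, 1.14486)  len=0.9486
  (v4,v0,v5) [+-+] → (0.122869, 0.3782, 0)–(-0.122869, 0.3782, 0)  len=0.2457
  (v4,v5,v2) [++-] → (-0.122869, 0.3782, 2.00609)–(0.122869, 0.3782, 2.00609)  len=0.2457
  (v5,v0,v6) [+-+] → (-0.122869, 0.3782, 0)–(-0.520473, 0.3782, 0)  len=0.3976
  (v5,v6,v2) [++-] → (-0.520473, 0.3782, 1.14486)–(-0.122869, 0.3782, 2.00609)  len=0.9486
  (v6,v0,v7) [+--] → (-0.520473, 0.3782, 0)–(-0.847095, 0.3782, 0)  len=0.3266
  (v6,v7,v2) [+--] → (-0.847095, 0.3782, 0)–(-0.520473, 0.3782, 1.14486)  len=1.1905

Chained into 1 loop(s):
  loop 1: 10 segments, perimeter = 6.2182
Total perimeter = 6.218


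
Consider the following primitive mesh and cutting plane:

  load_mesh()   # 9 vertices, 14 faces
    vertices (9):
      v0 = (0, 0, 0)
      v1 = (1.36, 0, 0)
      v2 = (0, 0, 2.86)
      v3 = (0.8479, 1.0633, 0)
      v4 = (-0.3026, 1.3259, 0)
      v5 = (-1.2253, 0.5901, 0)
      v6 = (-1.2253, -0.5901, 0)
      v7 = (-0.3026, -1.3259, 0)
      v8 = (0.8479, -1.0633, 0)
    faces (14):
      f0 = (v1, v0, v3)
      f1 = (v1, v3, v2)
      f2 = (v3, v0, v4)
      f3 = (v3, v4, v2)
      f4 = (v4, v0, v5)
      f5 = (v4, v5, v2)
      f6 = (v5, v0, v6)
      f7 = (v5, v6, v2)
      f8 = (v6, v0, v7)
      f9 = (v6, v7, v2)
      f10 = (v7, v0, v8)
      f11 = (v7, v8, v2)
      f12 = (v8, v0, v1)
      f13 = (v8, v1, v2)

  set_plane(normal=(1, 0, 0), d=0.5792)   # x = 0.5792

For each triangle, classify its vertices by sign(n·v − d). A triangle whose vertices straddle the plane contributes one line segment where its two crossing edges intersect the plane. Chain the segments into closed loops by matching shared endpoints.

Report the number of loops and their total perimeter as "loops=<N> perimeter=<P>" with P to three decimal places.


Straddling triangles (8 of 14):
  (v1,v0,v3) [+-+] → (0.5792, 0, 0)–(0.5792, 0.72634, 0)  len=0.7263
  (v1,v3,v2) [++-] → (0.5792, 0.72634, 0.906336)–(0.5792, 0, 1.64198)  len=1.0338
  (v3,v0,v4) [+--] → (0.5792, 0.72634, 0)–(0.5792, 1.12463, 0)  len=0.3983
  (v3,v4,v2) [+--] → (0.5792, 1.12463, 0)–(0.5792, 0.72634, 0.906336)  len=0.9900
  (v7,v0,v8) [--+] → (0.5792, -0.72634, 0)–(0.5792, -1.12463, 0)  len=0.3983
  (v7,v8,v2) [-+-] → (0.5792, -1.12463, 0)–(0.5792, -0.72634, 0.906336)  len=0.9900
  (v8,v0,v1) [+-+] → (0.5792, -0.72634, 0)–(0.5792, 0, 0)  len=0.7263
  (v8,v1,v2) [++-] → (0.5792, 0, 1.64198)–(0.5792, -0.72634, 0.906336)  len=1.0338

Chained into 1 loop(s):
  loop 1: 8 segments, perimeter = 6.2968
Total perimeter = 6.297

loops=1 perimeter=6.297


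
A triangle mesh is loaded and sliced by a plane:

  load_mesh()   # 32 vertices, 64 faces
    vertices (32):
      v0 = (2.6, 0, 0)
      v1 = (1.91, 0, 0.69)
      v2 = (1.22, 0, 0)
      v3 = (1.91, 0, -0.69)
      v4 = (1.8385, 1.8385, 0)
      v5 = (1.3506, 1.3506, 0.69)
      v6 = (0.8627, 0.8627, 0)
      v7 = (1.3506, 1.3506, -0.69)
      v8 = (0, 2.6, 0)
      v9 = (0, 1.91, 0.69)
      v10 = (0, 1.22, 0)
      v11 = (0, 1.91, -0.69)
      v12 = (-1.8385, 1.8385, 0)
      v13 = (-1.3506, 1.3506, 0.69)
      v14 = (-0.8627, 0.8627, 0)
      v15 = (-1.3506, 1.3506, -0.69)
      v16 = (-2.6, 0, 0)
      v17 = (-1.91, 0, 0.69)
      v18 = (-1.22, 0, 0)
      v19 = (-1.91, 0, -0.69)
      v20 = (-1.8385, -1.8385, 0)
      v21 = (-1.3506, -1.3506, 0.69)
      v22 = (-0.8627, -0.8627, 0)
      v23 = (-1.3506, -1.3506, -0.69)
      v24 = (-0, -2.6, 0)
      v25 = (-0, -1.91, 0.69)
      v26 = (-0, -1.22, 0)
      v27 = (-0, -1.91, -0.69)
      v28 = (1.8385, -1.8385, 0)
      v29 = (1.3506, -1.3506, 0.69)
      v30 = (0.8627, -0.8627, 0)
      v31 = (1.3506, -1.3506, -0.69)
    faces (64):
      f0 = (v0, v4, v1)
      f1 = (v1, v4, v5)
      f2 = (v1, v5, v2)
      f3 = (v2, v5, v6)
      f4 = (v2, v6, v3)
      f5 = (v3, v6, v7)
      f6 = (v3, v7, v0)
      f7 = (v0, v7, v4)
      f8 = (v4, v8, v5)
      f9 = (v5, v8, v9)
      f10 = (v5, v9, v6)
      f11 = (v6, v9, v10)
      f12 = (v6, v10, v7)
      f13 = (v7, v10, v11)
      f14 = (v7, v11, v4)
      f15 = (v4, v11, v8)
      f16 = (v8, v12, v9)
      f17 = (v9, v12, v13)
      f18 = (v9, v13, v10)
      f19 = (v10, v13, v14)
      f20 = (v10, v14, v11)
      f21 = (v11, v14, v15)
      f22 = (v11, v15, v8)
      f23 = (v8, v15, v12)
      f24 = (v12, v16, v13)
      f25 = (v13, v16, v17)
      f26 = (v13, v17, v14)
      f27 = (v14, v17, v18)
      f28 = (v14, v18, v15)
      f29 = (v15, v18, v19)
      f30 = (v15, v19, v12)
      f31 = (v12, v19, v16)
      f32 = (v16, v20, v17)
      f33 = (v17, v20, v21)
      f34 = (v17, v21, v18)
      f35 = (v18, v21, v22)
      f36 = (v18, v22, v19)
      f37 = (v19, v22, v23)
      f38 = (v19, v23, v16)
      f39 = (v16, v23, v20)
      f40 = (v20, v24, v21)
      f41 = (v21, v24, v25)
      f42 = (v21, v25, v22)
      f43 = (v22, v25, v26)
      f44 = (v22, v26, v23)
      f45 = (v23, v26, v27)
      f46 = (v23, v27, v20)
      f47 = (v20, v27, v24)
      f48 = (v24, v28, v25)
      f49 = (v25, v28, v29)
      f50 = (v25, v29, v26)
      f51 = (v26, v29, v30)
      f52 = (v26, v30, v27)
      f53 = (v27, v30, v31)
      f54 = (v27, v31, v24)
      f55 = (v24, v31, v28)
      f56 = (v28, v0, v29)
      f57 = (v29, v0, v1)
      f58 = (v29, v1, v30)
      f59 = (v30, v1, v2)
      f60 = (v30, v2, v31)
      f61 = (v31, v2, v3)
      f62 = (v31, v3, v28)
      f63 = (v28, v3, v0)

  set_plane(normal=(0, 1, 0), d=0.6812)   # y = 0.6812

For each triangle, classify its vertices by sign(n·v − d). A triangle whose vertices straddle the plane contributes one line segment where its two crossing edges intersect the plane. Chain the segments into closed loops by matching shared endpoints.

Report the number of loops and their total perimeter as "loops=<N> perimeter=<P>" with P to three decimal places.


loops=2 perimeter=7.806

Straddling triangles (16 of 64):
  (v0,v4,v1) [-+-] → (2.31785, 0.6812, 0)–(1.88351, 0.6812, 0.434342)  len=0.6143
  (v1,v4,v5) [-++] → (1.88351, 0.6812, 0.434342)–(1.62786, 0.6812, 0.69)  len=0.3616
  (v1,v5,v2) [-+-] → (1.62786, 0.6812, 0.69)–(1.28587, 0.6812, 0.348014)  len=0.4836
  (v2,v5,v6) [-++] → (1.28587, 0.6812, 0.348014)–(0.937871, 0.6812, 0)  len=0.4922
  (v2,v6,v3) [-+-] → (0.937871, 0.6812, 0)–(1.08304, 0.6812, -0.145166)  len=0.2053
  (v3,v6,v7) [-++] → (1.08304, 0.6812, -0.145166)–(1.62786, 0.6812, -0.69)  len=0.7705
  (v3,v7,v0) [-+-] → (1.62786, 0.6812, -0.69)–(1.96984, 0.6812, -0.348014)  len=0.4836
  (v0,v7,v4) [-++] → (1.96984, 0.6812, -0.348014)–(2.31785, 0.6812, 0)  len=0.4922
  (v12,v16,v13) [+-+] → (-2.31785, 0.6812, 0)–(-1.96984, 0.6812, 0.348014)  len=0.4922
  (v13,v16,v17) [+--] → (-1.96984, 0.6812, 0.348014)–(-1.62786, 0.6812, 0.69)  len=0.4836
  (v13,v17,v14) [+-+] → (-1.62786, 0.6812, 0.69)–(-1.08304, 0.6812, 0.145166)  len=0.7705
  (v14,v17,v18) [+--] → (-1.08304, 0.6812, 0.145166)–(-0.937871, 0.6812, 0)  len=0.2053
  (v14,v18,v15) [+-+] → (-0.937871, 0.6812, 0)–(-1.28587, 0.6812, -0.348014)  len=0.4922
  (v15,v18,v19) [+--] → (-1.28587, 0.6812, -0.348014)–(-1.62786, 0.6812, -0.69)  len=0.4836
  (v15,v19,v12) [+-+] → (-1.62786, 0.6812, -0.69)–(-1.88351, 0.6812, -0.434342)  len=0.3616
  (v12,v19,v16) [+--] → (-1.88351, 0.6812, -0.434342)–(-2.31785, 0.6812, 0)  len=0.6143

Chained into 2 loop(s):
  loop 1: 8 segments, perimeter = 3.9032
  loop 2: 8 segments, perimeter = 3.9032
Total perimeter = 7.806


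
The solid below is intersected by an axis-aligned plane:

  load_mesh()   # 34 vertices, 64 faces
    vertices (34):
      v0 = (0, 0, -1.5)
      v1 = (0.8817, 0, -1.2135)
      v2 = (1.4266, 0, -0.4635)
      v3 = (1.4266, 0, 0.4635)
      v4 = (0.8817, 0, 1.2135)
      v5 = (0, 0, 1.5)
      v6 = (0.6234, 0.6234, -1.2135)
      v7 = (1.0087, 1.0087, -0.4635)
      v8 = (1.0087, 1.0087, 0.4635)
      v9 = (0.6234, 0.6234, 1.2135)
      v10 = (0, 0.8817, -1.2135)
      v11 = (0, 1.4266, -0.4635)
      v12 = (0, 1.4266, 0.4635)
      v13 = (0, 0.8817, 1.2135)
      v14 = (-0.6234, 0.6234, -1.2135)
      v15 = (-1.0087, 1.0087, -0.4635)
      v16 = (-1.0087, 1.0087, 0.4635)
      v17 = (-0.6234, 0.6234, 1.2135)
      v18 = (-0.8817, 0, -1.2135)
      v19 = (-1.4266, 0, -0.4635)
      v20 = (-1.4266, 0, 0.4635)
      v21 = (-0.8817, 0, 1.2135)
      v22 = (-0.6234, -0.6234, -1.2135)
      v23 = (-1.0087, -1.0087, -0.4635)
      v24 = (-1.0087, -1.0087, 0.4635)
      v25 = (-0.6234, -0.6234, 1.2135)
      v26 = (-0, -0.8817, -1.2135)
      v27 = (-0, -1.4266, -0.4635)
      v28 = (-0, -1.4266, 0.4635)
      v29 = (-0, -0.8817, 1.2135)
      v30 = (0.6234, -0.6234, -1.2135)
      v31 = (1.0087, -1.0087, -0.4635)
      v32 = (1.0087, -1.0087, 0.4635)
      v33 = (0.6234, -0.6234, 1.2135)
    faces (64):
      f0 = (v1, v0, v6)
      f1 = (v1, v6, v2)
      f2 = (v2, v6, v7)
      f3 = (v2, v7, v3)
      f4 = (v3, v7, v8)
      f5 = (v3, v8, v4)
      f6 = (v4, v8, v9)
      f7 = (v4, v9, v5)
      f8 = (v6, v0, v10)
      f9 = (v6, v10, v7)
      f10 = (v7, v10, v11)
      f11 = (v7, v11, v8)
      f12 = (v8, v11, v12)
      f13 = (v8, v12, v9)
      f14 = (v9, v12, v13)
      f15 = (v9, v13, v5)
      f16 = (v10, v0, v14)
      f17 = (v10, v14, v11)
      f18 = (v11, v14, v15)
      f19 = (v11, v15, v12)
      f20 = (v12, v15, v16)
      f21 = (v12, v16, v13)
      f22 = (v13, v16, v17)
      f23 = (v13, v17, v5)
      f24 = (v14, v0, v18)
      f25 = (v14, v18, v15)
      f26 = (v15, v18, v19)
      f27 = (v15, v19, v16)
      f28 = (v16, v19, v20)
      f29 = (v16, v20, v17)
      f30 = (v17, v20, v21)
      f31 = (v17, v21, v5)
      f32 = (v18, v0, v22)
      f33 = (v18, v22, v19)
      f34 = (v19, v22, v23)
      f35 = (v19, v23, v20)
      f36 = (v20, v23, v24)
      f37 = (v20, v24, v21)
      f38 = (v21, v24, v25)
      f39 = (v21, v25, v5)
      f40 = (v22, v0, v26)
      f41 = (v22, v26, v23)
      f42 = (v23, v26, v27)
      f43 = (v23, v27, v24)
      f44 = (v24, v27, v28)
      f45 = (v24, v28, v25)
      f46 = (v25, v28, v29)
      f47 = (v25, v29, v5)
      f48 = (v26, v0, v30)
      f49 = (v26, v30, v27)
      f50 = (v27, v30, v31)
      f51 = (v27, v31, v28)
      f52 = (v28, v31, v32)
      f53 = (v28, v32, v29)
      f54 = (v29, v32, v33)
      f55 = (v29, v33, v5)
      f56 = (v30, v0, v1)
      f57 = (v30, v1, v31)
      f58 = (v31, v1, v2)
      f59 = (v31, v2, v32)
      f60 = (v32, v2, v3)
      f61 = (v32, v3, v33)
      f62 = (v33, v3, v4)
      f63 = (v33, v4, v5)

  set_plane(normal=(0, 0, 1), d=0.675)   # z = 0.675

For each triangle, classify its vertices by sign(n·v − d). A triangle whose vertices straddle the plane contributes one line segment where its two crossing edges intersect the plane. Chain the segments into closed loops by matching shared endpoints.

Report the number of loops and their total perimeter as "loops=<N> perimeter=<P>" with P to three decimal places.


Straddling triangles (16 of 64):
  (v3,v8,v4) [--+] → (0.972886, 0.724247, 0.675)–(1.27294, 0, 0.675)  len=0.7839
  (v4,v8,v9) [+-+] → (0.972886, 0.724247, 0.675)–(0.900045, 0.900045, 0.675)  len=0.1903
  (v8,v12,v9) [--+] → (0.175799, 1.2001, 0.675)–(0.900045, 0.900045, 0.675)  len=0.7839
  (v9,v12,v13) [+-+] → (0.175799, 1.2001, 0.675)–(0, 1.27294, 0.675)  len=0.1903
  (v12,v16,v13) [--+] → (-0.724247, 0.972886, 0.675)–(0, 1.27294, 0.675)  len=0.7839
  (v13,v16,v17) [+-+] → (-0.724247, 0.972886, 0.675)–(-0.900045, 0.900045, 0.675)  len=0.1903
  (v16,v20,v17) [--+] → (-1.2001, 0.175799, 0.675)–(-0.900045, 0.900045, 0.675)  len=0.7839
  (v17,v20,v21) [+-+] → (-1.2001, 0.175799, 0.675)–(-1.27294, 0, 0.675)  len=0.1903
  (v20,v24,v21) [--+] → (-0.972886, -0.724247, 0.675)–(-1.27294, 0, 0.675)  len=0.7839
  (v21,v24,v25) [+-+] → (-0.972886, -0.724247, 0.675)–(-0.900045, -0.900045, 0.675)  len=0.1903
  (v24,v28,v25) [--+] → (-0.175799, -1.2001, 0.675)–(-0.900045, -0.900045, 0.675)  len=0.7839
  (v25,v28,v29) [+-+] → (-0.175799, -1.2001, 0.675)–(0, -1.27294, 0.675)  len=0.1903
  (v28,v32,v29) [--+] → (0.724247, -0.972886, 0.675)–(0, -1.27294, 0.675)  len=0.7839
  (v29,v32,v33) [+-+] → (0.724247, -0.972886, 0.675)–(0.900045, -0.900045, 0.675)  len=0.1903
  (v32,v3,v33) [--+] → (1.2001, -0.175799, 0.675)–(0.900045, -0.900045, 0.675)  len=0.7839
  (v33,v3,v4) [+-+] → (1.2001, -0.175799, 0.675)–(1.27294, 0, 0.675)  len=0.1903

Chained into 1 loop(s):
  loop 1: 16 segments, perimeter = 7.7939
Total perimeter = 7.794

loops=1 perimeter=7.794


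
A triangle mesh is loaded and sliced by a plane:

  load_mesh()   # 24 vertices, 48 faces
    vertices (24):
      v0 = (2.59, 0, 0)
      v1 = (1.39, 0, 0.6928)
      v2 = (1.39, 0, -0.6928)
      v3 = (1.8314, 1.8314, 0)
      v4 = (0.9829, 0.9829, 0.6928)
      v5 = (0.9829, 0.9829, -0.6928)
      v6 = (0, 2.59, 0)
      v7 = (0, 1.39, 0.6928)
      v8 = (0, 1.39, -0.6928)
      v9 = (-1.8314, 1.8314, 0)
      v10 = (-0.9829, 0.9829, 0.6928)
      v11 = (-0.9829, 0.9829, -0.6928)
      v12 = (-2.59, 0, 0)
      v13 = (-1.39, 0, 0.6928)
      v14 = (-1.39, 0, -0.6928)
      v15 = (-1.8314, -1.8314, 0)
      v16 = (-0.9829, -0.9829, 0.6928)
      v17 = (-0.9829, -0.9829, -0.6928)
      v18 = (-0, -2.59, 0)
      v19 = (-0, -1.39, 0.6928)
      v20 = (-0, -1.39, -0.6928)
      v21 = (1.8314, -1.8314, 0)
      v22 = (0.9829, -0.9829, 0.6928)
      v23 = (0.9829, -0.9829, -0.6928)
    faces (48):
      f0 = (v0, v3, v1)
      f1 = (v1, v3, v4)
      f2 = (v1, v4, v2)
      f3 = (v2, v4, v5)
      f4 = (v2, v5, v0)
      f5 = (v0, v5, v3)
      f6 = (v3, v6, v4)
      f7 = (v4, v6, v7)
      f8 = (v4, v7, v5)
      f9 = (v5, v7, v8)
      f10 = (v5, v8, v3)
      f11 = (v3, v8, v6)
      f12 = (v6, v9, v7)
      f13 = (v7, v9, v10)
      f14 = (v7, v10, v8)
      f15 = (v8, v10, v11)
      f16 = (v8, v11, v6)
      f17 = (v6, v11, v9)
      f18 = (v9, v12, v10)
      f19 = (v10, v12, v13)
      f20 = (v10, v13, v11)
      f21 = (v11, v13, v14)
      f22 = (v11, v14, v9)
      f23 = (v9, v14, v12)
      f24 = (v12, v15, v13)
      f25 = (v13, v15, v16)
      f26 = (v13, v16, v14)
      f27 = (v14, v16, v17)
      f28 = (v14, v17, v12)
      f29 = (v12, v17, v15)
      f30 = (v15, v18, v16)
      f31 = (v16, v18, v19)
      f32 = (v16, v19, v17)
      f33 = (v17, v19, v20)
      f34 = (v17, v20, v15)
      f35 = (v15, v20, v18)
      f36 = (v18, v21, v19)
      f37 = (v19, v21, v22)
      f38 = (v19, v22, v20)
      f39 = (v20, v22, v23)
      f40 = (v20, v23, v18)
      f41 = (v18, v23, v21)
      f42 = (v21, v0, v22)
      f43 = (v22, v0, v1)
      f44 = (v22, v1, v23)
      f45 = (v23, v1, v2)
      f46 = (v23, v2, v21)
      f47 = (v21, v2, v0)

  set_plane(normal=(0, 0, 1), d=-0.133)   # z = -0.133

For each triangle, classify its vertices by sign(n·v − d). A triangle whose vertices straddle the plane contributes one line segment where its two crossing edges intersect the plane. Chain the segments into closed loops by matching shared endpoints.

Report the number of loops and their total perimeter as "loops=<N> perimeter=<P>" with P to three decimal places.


loops=2 perimeter=22.959

Straddling triangles (32 of 48):
  (v1,v4,v2) [++-] → (1.22553, 0.397104, -0.133)–(1.39, 0, -0.133)  len=0.4298
  (v2,v4,v5) [-+-] → (1.22553, 0.397104, -0.133)–(0.9829, 0.9829, -0.133)  len=0.6341
  (v2,v5,v0) [--+] → (2.28148, 0.188692, -0.133)–(2.35963, 0, -0.133)  len=0.2042
  (v0,v5,v3) [+-+] → (2.28148, 0.188692, -0.133)–(1.66851, 1.66851, -0.133)  len=1.6017
  (v4,v7,v5) [++-] → (0.585796, 1.14737, -0.133)–(0.9829, 0.9829, -0.133)  len=0.4298
  (v5,v7,v8) [-+-] → (0.585796, 1.14737, -0.133)–(0, 1.39, -0.133)  len=0.6341
  (v5,v8,v3) [--+] → (1.47982, 1.74666, -0.133)–(1.66851, 1.66851, -0.133)  len=0.2042
  (v3,v8,v6) [+-+] → (1.47982, 1.74666, -0.133)–(0, 2.35963, -0.133)  len=1.6017
  (v7,v10,v8) [++-] → (-0.397104, 1.22553, -0.133)–(0, 1.39, -0.133)  len=0.4298
  (v8,v10,v11) [-+-] → (-0.397104, 1.22553, -0.133)–(-0.9829, 0.9829, -0.133)  len=0.6341
  (v8,v11,v6) [--+] → (-0.188692, 2.28148, -0.133)–(0, 2.35963, -0.133)  len=0.2042
  (v6,v11,v9) [+-+] → (-0.188692, 2.28148, -0.133)–(-1.66851, 1.66851, -0.133)  len=1.6017
  (v10,v13,v11) [++-] → (-1.14737, 0.585796, -0.133)–(-0.9829, 0.9829, -0.133)  len=0.4298
  (v11,v13,v14) [-+-] → (-1.14737, 0.585796, -0.133)–(-1.39, 0, -0.133)  len=0.6341
  (v11,v14,v9) [--+] → (-1.74666, 1.47982, -0.133)–(-1.66851, 1.66851, -0.133)  len=0.2042
  (v9,v14,v12) [+-+] → (-1.74666, 1.47982, -0.133)–(-2.35963, 0, -0.133)  len=1.6017
  (v13,v16,v14) [++-] → (-1.22553, -0.397104, -0.133)–(-1.39, 0, -0.133)  len=0.4298
  (v14,v16,v17) [-+-] → (-1.22553, -0.397104, -0.133)–(-0.9829, -0.9829, -0.133)  len=0.6341
  (v14,v17,v12) [--+] → (-2.28148, -0.188692, -0.133)–(-2.35963, 0, -0.133)  len=0.2042
  (v12,v17,v15) [+-+] → (-2.28148, -0.188692, -0.133)–(-1.66851, -1.66851, -0.133)  len=1.6017
  (v16,v19,v17) [++-] → (-0.585796, -1.14737, -0.133)–(-0.9829, -0.9829, -0.133)  len=0.4298
  (v17,v19,v20) [-+-] → (-0.585796, -1.14737, -0.133)–(0, -1.39, -0.133)  len=0.6341
  (v17,v20,v15) [--+] → (-1.47982, -1.74666, -0.133)–(-1.66851, -1.66851, -0.133)  len=0.2042
  (v15,v20,v18) [+-+] → (-1.47982, -1.74666, -0.133)–(0, -2.35963, -0.133)  len=1.6017
  (v19,v22,v20) [++-] → (0.397104, -1.22553, -0.133)–(0, -1.39, -0.133)  len=0.4298
  (v20,v22,v23) [-+-] → (0.397104, -1.22553, -0.133)–(0.9829, -0.9829, -0.133)  len=0.6341
  (v20,v23,v18) [--+] → (0.188692, -2.28148, -0.133)–(0, -2.35963, -0.133)  len=0.2042
  (v18,v23,v21) [+-+] → (0.188692, -2.28148, -0.133)–(1.66851, -1.66851, -0.133)  len=1.6017
  (v22,v1,v23) [++-] → (1.14737, -0.585796, -0.133)–(0.9829, -0.9829, -0.133)  len=0.4298
  (v23,v1,v2) [-+-] → (1.14737, -0.585796, -0.133)–(1.39, 0, -0.133)  len=0.6341
  (v23,v2,v21) [--+] → (1.74666, -1.47982, -0.133)–(1.66851, -1.66851, -0.133)  len=0.2042
  (v21,v2,v0) [+-+] → (1.74666, -1.47982, -0.133)–(2.35963, 0, -0.133)  len=1.6017

Chained into 2 loop(s):
  loop 1: 16 segments, perimeter = 8.5110
  loop 2: 16 segments, perimeter = 14.4479
Total perimeter = 22.959


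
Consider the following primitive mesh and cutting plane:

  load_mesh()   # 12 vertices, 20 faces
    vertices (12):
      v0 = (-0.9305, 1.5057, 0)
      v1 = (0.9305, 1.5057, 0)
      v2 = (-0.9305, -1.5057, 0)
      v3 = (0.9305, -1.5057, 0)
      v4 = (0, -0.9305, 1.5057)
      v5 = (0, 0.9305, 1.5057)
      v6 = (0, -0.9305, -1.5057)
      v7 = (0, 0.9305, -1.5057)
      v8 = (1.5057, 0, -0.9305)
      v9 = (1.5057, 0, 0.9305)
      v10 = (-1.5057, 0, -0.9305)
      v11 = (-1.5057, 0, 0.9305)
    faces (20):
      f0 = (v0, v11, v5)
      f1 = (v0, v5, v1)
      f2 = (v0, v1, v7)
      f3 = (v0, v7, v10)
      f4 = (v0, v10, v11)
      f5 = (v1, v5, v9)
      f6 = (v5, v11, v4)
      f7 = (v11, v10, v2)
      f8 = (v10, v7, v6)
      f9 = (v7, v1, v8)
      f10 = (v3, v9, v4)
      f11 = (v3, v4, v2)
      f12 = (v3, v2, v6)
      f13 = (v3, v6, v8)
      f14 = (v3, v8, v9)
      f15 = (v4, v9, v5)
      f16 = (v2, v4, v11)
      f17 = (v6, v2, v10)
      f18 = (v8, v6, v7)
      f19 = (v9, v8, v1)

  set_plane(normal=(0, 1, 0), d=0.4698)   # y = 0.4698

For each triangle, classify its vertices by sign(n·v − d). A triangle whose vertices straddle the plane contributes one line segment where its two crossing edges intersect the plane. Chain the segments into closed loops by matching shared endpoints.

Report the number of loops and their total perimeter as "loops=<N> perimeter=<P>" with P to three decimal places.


loops=1 perimeter=9.038

Straddling triangles (10 of 20):
  (v0,v11,v5) [+-+] → (-1.32623, 0.4698, 0.640171)–(-0.745487, 0.4698, 1.22091)  len=0.8213
  (v0,v7,v10) [++-] → (-0.745487, 0.4698, -1.22091)–(-1.32623, 0.4698, -0.640171)  len=0.8213
  (v0,v10,v11) [+--] → (-1.32623, 0.4698, -0.640171)–(-1.32623, 0.4698, 0.640171)  len=1.2803
  (v1,v5,v9) [++-] → (0.745487, 0.4698, 1.22091)–(1.32623, 0.4698, 0.640171)  len=0.8213
  (v5,v11,v4) [+--] → (-0.745487, 0.4698, 1.22091)–(0, 0.4698, 1.5057)  len=0.7980
  (v10,v7,v6) [-+-] → (-0.745487, 0.4698, -1.22091)–(0, 0.4698, -1.5057)  len=0.7980
  (v7,v1,v8) [++-] → (1.32623, 0.4698, -0.640171)–(0.745487, 0.4698, -1.22091)  len=0.8213
  (v4,v9,v5) [--+] → (0.745487, 0.4698, 1.22091)–(0, 0.4698, 1.5057)  len=0.7980
  (v8,v6,v7) [--+] → (0, 0.4698, -1.5057)–(0.745487, 0.4698, -1.22091)  len=0.7980
  (v9,v8,v1) [--+] → (1.32623, 0.4698, -0.640171)–(1.32623, 0.4698, 0.640171)  len=1.2803

Chained into 1 loop(s):
  loop 1: 10 segments, perimeter = 9.0380
Total perimeter = 9.038


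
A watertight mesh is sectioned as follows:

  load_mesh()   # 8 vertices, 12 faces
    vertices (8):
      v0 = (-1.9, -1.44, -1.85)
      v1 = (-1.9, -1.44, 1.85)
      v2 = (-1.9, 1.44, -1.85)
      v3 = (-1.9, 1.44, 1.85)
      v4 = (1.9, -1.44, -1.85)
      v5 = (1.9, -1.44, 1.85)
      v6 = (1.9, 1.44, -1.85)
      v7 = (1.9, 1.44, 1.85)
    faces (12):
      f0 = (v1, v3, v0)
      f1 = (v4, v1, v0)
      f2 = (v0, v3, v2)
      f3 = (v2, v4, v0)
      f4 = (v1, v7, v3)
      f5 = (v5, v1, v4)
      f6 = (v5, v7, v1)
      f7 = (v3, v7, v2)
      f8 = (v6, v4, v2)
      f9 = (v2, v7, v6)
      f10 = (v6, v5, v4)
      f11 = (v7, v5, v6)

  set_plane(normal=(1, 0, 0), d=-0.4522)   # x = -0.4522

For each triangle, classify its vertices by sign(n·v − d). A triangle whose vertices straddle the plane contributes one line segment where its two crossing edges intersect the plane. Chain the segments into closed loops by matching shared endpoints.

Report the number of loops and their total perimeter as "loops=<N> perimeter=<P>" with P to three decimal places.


Straddling triangles (8 of 12):
  (v4,v1,v0) [+--] → (-0.4522, -1.44, 0.4403)–(-0.4522, -1.44, -1.85)  len=2.2903
  (v2,v4,v0) [-+-] → (-0.4522, 0.34272, -1.85)–(-0.4522, -1.44, -1.85)  len=1.7827
  (v1,v7,v3) [-+-] → (-0.4522, -0.34272, 1.85)–(-0.4522, 1.44, 1.85)  len=1.7827
  (v5,v1,v4) [+-+] → (-0.4522, -1.44, 1.85)–(-0.4522, -1.44, 0.4403)  len=1.4097
  (v5,v7,v1) [++-] → (-0.4522, -0.34272, 1.85)–(-0.4522, -1.44, 1.85)  len=1.0973
  (v3,v7,v2) [-+-] → (-0.4522, 1.44, 1.85)–(-0.4522, 1.44, -0.4403)  len=2.2903
  (v6,v4,v2) [++-] → (-0.4522, 0.34272, -1.85)–(-0.4522, 1.44, -1.85)  len=1.0973
  (v2,v7,v6) [-++] → (-0.4522, 1.44, -0.4403)–(-0.4522, 1.44, -1.85)  len=1.4097

Chained into 1 loop(s):
  loop 1: 8 segments, perimeter = 13.1600
Total perimeter = 13.160

loops=1 perimeter=13.160
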